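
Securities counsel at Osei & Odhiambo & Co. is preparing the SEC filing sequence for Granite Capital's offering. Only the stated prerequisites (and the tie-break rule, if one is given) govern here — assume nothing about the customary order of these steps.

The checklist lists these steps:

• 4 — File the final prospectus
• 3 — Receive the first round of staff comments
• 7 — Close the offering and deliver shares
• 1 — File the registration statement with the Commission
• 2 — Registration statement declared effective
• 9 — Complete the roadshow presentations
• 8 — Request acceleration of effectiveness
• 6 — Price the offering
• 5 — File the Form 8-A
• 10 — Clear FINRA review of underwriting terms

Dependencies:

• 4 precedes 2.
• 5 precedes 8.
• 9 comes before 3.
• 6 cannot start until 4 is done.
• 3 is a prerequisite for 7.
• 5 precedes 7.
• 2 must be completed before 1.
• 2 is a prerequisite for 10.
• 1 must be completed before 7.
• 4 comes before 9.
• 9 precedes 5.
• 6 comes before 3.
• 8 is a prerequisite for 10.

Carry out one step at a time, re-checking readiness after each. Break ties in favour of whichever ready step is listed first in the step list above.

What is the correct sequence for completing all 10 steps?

4 is the only step with nothing outstanding, so it goes first.
Now 2, 9 and 6 have their prerequisites met. 2 is listed earlier, so 2 next.
Now 1, 9 and 6 have their prerequisites met. 1 is listed earlier, so 1 next.
Ready: 9 and 6. 9 is listed earlier → 9.
Now 6 and 5 have their prerequisites met. 6 is listed earlier, so 6 next.
3 now also ready, so the ready set is {3, 5}; 3 is listed earlier → 3.
5 needed 9, now all done → 5.
Now 7 and 8 have their prerequisites met. 7 is listed earlier, so 7 next.
That leaves 8 as the only ready step → 8.
Next only 10 has its prerequisites met → 10.

4 → 2 → 1 → 9 → 6 → 3 → 5 → 7 → 8 → 10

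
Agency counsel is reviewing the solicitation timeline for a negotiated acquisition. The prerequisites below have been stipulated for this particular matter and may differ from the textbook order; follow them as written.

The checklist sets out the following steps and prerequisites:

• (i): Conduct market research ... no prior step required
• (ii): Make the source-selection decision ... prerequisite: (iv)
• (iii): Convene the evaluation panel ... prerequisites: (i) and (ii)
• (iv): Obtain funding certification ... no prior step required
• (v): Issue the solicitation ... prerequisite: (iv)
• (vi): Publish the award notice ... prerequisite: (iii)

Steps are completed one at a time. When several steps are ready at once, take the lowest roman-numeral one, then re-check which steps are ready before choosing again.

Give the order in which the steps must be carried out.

(i) → (iv) → (ii) → (iii) → (v) → (vi)

Nothing is required for (i) and (iv). (i) has the earlier label → (i) first.
(iv) is the only step now ready → (iv).
(ii) and (v) are both available; (ii) has the earlier label → (ii).
Now (iii) and (v) have their prerequisites met. (iii) has the earlier label, so (iii) next.
(vi) now also ready, so the ready set is {(v), (vi)}; (v) has the earlier label → (v).
Next only (vi) has its prerequisites met → (vi).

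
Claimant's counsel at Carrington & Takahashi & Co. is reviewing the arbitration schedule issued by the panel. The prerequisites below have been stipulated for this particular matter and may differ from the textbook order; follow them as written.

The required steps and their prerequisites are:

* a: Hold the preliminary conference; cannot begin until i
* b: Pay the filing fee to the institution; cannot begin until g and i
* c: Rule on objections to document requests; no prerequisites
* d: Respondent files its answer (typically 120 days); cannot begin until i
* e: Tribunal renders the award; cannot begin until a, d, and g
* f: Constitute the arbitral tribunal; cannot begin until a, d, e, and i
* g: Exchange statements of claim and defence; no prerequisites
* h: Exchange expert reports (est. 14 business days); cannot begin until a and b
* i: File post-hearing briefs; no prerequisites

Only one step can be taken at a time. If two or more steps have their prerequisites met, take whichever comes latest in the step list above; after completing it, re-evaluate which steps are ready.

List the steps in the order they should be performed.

i, g, d, c, b, a, h, e, f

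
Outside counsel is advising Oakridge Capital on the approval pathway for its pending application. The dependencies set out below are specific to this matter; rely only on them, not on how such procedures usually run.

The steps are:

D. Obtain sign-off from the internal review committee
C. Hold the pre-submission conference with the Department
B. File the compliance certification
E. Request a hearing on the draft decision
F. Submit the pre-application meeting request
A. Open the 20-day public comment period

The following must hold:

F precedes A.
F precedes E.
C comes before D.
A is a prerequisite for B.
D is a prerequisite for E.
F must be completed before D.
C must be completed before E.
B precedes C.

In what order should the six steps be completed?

F is the only step with nothing outstanding, so it goes first.
That leaves A as the only ready step → A.
Next only B has its prerequisites met → B.
C is the only step now ready → C.
D needed C and F, now all done → D.
That leaves E as the only ready step → E.

F A B C D E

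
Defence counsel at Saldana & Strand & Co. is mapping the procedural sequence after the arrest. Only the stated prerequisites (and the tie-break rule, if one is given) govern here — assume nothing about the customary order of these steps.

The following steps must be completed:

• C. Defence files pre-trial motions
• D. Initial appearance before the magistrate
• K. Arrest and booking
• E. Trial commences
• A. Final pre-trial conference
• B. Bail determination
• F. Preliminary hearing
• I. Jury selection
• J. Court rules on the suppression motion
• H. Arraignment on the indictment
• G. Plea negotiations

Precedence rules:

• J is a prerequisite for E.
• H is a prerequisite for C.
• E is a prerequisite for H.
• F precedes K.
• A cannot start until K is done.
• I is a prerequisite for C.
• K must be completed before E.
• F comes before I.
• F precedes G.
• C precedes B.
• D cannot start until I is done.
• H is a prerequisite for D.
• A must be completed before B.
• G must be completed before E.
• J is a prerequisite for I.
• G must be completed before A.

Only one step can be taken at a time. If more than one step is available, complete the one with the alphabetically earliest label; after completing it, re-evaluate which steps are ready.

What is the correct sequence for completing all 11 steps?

F and J have no prerequisites; F has the earlier label, so F is first.
G and K now also ready, so the ready set is {G, J, K}; G has the earlier label → G.
Ready: J and K. J has the earlier label → J.
I now also ready, so the ready set is {I, K}; I has the earlier label → I.
K needed F, now all done → K.
A and E are both available; A has the earlier label → A.
That leaves E as the only ready step → E.
H is the only step now ready → H.
Now C and D have their prerequisites met. C has the earlier label, so C next.
Ready: B and D. B has the earlier label → B.
D needed H and I, now all done → D.

F → G → J → I → K → A → E → H → C → B → D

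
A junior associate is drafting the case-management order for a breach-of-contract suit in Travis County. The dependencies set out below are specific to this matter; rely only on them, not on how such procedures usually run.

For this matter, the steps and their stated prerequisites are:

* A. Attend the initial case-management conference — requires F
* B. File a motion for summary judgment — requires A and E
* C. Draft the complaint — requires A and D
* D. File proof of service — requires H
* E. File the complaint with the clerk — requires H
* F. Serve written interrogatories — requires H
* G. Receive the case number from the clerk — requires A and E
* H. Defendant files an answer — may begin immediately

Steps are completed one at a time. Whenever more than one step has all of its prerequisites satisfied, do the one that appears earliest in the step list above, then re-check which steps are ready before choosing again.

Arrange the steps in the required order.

H is the only step with nothing outstanding, so it goes first.
Ready: D, E and F. D is listed earlier → D.
E and F are both available; E is listed earlier → E.
Next only F has its prerequisites met → F.
A needed F, now all done → A.
B, C and G are all available; B is listed earlier → B.
Now C and G have their prerequisites met. C is listed earlier, so C next.
That leaves G as the only ready step → G.

H D E F A B C G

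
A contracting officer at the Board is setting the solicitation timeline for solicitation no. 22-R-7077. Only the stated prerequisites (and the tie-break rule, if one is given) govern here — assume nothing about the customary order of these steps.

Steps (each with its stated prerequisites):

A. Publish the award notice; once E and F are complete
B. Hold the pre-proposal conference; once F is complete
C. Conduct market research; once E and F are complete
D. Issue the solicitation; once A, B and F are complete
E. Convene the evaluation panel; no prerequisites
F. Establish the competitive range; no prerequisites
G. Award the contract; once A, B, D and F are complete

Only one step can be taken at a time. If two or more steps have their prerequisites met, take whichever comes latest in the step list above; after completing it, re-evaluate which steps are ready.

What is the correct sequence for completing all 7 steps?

F and E have no prerequisites; F is listed later, so F is first.
B now also ready, so the ready set is {E, B}; E is listed later → E.
Ready: C, B and A. C is listed later → C.
B and A are both available; B is listed later → B.
A needed F and E, now all done → A.
D needed F, B and A, now all done → D.
Next only G has its prerequisites met → G.

F, E, C, B, A, D, G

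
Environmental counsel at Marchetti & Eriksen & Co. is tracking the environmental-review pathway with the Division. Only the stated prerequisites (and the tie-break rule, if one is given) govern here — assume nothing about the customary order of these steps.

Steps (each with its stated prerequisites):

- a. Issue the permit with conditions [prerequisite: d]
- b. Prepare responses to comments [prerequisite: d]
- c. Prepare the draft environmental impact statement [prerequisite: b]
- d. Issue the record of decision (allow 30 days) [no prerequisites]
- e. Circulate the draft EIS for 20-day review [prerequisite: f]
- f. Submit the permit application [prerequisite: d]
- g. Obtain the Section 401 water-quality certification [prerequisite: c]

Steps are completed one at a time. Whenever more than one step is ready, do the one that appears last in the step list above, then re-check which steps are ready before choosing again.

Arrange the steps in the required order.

Only d has no prerequisites, so it is first.
Ready: f, b and a. f is listed later → f.
Ready: e, b and a. e is listed later → e.
Now b and a have their prerequisites met. b is listed later, so b next.
c now also ready, so the ready set is {c, a}; c is listed later → c.
g and a are both available; g is listed later → g.
Next only a has its prerequisites met → a.

d, f, e, b, c, g, a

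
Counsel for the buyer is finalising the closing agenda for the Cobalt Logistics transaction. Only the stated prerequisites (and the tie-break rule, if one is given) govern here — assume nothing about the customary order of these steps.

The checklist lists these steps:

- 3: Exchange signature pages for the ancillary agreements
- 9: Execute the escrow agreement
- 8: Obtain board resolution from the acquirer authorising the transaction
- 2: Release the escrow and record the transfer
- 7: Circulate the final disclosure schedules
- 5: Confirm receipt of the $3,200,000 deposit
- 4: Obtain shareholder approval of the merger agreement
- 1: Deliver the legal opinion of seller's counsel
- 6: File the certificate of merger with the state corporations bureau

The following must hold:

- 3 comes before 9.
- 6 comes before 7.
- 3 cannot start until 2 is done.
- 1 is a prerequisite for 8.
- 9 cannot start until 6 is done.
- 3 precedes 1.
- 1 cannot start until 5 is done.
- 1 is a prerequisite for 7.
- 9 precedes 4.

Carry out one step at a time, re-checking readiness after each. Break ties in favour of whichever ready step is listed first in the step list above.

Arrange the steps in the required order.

2, 3, 5, 1, 8, 6, 9, 7, 4

Nothing is required for 2, 5 and 6. 2 is listed earlier → 2 first.
Ready: 3, 5 and 6. 3 is listed earlier → 3.
Ready: 5 and 6. 5 is listed earlier → 5.
1 now also ready, so the ready set is {1, 6}; 1 is listed earlier → 1.
Ready: 8 and 6. 8 is listed earlier → 8.
Next only 6 has its prerequisites met → 6.
9 and 7 are both available; 9 is listed earlier → 9.
7 and 4 are both available; 7 is listed earlier → 7.
4 is the only step now ready → 4.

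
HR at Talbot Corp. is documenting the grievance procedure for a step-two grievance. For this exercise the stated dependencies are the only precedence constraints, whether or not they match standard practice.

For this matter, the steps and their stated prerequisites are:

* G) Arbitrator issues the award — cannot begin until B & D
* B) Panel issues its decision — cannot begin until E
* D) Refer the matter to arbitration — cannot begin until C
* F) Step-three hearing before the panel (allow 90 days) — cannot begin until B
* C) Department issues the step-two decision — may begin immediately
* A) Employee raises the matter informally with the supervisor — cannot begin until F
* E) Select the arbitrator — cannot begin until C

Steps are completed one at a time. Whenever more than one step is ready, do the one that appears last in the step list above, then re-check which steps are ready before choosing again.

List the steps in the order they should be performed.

C, E, D, B, F, A, G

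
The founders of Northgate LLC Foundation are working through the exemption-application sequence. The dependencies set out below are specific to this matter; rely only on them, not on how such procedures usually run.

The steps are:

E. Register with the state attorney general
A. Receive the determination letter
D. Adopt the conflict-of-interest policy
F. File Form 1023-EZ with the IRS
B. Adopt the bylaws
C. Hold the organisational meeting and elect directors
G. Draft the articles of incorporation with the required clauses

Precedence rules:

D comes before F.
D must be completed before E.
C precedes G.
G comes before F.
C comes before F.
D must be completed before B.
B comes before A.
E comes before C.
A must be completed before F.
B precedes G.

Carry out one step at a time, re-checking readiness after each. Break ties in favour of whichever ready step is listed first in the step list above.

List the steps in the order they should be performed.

D is the only step with nothing outstanding, so it goes first.
Ready: E and B. E is listed earlier → E.
C now also ready, so the ready set is {B, C}; B is listed earlier → B.
A now also ready, so the ready set is {A, C}; A is listed earlier → A.
C is the only step now ready → C.
That leaves G as the only ready step → G.
F is the only step now ready → F.

D, E, B, A, C, G, F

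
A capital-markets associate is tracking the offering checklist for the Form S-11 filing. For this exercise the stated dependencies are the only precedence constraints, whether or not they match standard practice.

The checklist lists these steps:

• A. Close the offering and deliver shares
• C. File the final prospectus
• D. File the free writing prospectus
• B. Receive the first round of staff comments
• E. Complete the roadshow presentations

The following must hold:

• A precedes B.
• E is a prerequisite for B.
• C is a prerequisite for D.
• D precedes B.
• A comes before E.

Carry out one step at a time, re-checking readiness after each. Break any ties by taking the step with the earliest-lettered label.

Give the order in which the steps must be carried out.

A C D E B

A and C have no prerequisites; A has the earlier label, so A is first.
Now C and E have their prerequisites met. C has the earlier label, so C next.
D now also ready, so the ready set is {D, E}; D has the earlier label → D.
E needed A, now all done → E.
B needed A, D and E, now all done → B.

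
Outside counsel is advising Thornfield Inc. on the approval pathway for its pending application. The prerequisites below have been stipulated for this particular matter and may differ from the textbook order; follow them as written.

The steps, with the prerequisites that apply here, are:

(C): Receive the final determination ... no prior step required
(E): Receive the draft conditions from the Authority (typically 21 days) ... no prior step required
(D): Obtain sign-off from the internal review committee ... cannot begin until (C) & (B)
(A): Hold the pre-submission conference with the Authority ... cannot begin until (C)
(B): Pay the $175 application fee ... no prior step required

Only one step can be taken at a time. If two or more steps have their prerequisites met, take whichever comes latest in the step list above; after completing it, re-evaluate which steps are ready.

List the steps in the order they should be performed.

Nothing is required for (B), (E) and (C). (B) is listed later → (B) first.
(E) and (C) are both available; (E) is listed later → (E).
That leaves (C) as the only ready step → (C).
Now (A) and (D) have their prerequisites met. (A) is listed later, so (A) next.
(D) needed (B) and (C), now all done → (D).

(B) (E) (C) (A) (D)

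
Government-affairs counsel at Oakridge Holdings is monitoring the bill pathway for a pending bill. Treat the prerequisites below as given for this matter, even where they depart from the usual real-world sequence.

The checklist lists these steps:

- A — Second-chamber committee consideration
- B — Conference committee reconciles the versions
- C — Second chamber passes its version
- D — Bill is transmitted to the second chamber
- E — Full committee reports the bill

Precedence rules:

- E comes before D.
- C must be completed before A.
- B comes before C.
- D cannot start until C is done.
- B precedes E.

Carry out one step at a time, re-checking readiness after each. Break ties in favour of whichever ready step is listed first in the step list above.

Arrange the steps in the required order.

B has no prerequisites → B first.
Now C and E have their prerequisites met. C is listed earlier, so C next.
A now also ready, so the ready set is {A, E}; A is listed earlier → A.
E needed B, now all done → E.
That leaves D as the only ready step → D.

B, C, A, E, D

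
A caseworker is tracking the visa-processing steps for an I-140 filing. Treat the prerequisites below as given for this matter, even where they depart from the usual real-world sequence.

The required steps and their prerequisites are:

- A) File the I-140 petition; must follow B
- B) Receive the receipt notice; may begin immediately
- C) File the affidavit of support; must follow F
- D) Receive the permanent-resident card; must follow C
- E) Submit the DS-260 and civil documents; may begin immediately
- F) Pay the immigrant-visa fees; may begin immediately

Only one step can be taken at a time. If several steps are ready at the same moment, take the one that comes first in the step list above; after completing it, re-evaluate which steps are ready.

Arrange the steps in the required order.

B A E F C D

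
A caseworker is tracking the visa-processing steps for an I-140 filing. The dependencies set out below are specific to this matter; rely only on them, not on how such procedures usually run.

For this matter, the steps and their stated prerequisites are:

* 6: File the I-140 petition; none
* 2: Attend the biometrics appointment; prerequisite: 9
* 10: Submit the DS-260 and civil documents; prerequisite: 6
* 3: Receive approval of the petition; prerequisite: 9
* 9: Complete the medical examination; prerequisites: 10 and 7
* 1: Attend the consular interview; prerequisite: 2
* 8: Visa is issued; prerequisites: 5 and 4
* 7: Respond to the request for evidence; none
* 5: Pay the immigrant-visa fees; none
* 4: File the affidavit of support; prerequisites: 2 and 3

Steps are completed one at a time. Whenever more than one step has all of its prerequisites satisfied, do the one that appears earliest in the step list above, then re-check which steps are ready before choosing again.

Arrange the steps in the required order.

6 → 10 → 7 → 9 → 2 → 3 → 1 → 5 → 4 → 8

6, 7 and 5 have no prerequisites; 6 is listed earlier, so 6 is first.
10 now also ready, so the ready set is {10, 7, 5}; 10 is listed earlier → 10.
Ready: 7 and 5. 7 is listed earlier → 7.
9 now also ready, so the ready set is {9, 5}; 9 is listed earlier → 9.
2 and 3 now also ready, so the ready set is {2, 3, 5}; 2 is listed earlier → 2.
Ready: 3, 1 and 5. 3 is listed earlier → 3.
4 now also ready, so the ready set is {1, 5, 4}; 1 is listed earlier → 1.
Now 5 and 4 have their prerequisites met. 5 is listed earlier, so 5 next.
4 needed 2 and 3, now all done → 4.
Next only 8 has its prerequisites met → 8.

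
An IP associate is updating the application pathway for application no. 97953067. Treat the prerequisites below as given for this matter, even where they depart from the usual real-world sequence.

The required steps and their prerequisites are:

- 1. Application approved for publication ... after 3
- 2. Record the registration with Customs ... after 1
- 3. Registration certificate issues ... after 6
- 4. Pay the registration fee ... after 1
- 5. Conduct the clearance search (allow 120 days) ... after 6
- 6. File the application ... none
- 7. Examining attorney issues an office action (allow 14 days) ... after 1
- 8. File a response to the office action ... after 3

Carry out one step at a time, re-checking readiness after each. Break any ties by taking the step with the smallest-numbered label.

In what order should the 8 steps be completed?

6, 3, 1, 2, 4, 5, 7, 8

Only 6 has no prerequisites, so it is first.
Now 3 and 5 have their prerequisites met. 3 has the earlier label, so 3 next.
1 and 8 now also ready, so the ready set is {1, 5, 8}; 1 has the earlier label → 1.
2, 4, 5, 7 and 8 are all available; 2 has the earlier label → 2.
Ready: 4, 5, 7 and 8. 4 has the earlier label → 4.
5, 7 and 8 are all available; 5 has the earlier label → 5.
Ready: 7 and 8. 7 has the earlier label → 7.
Next only 8 has its prerequisites met → 8.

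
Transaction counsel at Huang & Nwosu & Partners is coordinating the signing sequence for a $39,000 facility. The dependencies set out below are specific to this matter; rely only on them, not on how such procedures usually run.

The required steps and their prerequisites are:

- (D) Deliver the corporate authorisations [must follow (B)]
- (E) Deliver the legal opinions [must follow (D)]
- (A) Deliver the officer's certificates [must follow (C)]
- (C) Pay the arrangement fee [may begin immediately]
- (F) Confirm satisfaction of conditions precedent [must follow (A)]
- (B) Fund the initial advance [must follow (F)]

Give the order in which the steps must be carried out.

(C) has no prerequisites → (C) first.
That leaves (A) as the only ready step → (A).
Next only (F) has its prerequisites met → (F).
Next only (B) has its prerequisites met → (B).
Next only (D) has its prerequisites met → (D).
(E) needed (D), now all done → (E).

(C), (A), (F), (B), (D), (E)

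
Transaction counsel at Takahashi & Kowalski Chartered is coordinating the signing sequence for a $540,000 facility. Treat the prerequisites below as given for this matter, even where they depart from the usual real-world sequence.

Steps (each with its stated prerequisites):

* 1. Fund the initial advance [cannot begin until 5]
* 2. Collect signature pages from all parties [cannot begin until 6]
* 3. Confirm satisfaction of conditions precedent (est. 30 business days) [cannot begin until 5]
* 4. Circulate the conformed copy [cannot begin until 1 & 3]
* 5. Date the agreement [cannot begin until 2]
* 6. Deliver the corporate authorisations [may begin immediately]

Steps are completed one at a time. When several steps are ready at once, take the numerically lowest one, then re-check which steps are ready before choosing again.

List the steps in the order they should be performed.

6, 2, 5, 1, 3, 4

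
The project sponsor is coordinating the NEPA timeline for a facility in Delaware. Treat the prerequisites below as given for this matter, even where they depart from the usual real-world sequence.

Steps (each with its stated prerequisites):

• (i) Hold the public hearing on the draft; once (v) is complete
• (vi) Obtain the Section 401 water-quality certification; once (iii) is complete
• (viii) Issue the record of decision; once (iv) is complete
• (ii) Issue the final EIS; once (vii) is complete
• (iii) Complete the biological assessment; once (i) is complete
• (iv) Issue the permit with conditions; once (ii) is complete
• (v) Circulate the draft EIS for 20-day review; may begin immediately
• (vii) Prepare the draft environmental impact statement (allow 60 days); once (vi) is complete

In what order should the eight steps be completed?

(v), (i), (iii), (vi), (vii), (ii), (iv), (viii)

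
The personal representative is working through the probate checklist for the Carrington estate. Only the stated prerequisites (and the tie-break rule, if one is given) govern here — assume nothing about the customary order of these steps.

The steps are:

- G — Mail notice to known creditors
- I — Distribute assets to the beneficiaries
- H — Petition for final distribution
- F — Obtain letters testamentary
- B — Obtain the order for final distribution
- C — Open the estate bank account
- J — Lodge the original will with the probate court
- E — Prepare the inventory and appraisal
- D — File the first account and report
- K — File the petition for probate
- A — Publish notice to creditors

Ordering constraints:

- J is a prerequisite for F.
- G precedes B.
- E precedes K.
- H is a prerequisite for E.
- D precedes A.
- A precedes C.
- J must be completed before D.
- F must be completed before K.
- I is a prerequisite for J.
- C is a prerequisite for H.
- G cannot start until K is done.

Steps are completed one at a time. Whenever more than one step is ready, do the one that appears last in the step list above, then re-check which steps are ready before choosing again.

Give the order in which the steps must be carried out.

I, J, D, A, C, F, H, E, K, G, B

I is the only step with nothing outstanding, so it goes first.
J is the only step now ready → J.
D and F are both available; D is listed later → D.
A now also ready, so the ready set is {A, F}; A is listed later → A.
C now also ready, so the ready set is {C, F}; C is listed later → C.
Ready: F and H. F is listed later → F.
H is the only step now ready → H.
E needed H, now all done → E.
K is the only step now ready → K.
G needed K, now all done → G.
B needed G, now all done → B.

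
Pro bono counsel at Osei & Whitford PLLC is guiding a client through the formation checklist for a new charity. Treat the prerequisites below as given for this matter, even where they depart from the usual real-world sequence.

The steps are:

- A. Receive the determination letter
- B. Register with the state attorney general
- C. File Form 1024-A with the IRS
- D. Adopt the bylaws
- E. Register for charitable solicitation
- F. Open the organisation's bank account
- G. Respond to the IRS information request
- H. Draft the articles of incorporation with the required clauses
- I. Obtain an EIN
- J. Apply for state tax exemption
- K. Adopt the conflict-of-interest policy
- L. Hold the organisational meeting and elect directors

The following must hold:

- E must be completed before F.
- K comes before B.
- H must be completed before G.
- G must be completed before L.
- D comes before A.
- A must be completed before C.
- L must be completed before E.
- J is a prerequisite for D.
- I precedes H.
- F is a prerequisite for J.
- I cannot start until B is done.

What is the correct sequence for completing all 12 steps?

Only K has no prerequisites, so it is first.
B needed K, now all done → B.
I needed B, now all done → I.
That leaves H as the only ready step → H.
G needed H, now all done → G.
L needed G, now all done → L.
E needed L, now all done → E.
F needed E, now all done → F.
That leaves J as the only ready step → J.
That leaves D as the only ready step → D.
A needed D, now all done → A.
Next only C has its prerequisites met → C.

K B I H G L E F J D A C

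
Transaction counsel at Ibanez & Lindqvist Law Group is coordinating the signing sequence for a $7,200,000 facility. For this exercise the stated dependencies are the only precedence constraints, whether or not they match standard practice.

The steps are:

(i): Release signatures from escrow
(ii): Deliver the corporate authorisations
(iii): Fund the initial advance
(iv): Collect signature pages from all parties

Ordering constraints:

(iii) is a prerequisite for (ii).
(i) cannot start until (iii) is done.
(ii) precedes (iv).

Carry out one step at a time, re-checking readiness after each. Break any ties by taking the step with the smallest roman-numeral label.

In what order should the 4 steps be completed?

(iii), (i), (ii), (iv)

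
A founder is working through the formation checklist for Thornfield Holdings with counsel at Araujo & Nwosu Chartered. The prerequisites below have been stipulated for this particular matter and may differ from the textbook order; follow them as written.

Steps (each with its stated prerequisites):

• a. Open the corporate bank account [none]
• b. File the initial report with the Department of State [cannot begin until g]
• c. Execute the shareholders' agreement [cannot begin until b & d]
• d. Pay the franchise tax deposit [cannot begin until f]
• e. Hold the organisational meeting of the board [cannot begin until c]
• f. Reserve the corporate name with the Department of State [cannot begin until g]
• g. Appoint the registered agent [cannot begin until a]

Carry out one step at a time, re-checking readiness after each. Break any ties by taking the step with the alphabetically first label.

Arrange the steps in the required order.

a → g → b → f → d → c → e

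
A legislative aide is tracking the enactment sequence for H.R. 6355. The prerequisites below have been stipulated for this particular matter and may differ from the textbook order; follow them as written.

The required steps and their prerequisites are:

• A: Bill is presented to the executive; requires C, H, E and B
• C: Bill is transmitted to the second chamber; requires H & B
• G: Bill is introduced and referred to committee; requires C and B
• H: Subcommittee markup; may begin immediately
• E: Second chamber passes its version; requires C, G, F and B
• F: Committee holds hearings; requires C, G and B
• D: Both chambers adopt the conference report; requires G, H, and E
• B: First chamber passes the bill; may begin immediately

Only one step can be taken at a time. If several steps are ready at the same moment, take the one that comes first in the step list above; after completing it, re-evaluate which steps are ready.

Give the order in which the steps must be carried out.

Nothing is required for H and B. H is listed earlier → H first.
B is the only step now ready → B.
C is the only step now ready → C.
G is the only step now ready → G.
F needed C, G and B, now all done → F.
Next only E has its prerequisites met → E.
Now A and D have their prerequisites met. A is listed earlier, so A next.
D needed G, H and E, now all done → D.

H B C G F E A D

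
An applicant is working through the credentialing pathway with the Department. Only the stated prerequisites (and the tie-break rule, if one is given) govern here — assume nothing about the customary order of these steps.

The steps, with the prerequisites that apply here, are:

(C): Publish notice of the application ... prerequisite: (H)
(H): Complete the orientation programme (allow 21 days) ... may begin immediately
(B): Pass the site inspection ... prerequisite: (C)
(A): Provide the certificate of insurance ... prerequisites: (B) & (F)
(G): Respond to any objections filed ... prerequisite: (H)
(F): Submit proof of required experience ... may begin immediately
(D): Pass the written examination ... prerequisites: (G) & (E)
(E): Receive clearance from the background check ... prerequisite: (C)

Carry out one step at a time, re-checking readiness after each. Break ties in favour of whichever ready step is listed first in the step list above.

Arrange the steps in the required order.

(H) → (C) → (B) → (G) → (F) → (A) → (E) → (D)

(H) and (F) have no prerequisites; (H) is listed earlier, so (H) is first.
(C) and (G) now also ready, so the ready set is {(C), (G), (F)}; (C) is listed earlier → (C).
Now (B), (G), (F) and (E) have their prerequisites met. (B) is listed earlier, so (B) next.
Now (G), (F) and (E) have their prerequisites met. (G) is listed earlier, so (G) next.
Now (F) and (E) have their prerequisites met. (F) is listed earlier, so (F) next.
(A) now also ready, so the ready set is {(A), (E)}; (A) is listed earlier → (A).
(E) is the only step now ready → (E).
(D) is the only step now ready → (D).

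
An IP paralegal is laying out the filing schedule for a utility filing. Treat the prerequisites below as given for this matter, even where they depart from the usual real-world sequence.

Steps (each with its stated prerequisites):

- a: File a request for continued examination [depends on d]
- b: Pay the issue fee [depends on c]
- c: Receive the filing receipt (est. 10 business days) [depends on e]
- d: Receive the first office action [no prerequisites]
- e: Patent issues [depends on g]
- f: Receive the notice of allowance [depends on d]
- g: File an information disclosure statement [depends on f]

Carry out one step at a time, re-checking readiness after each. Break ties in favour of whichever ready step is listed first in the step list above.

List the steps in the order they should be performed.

d has no prerequisites → d first.
a and f are both available; a is listed earlier → a.
f needed d, now all done → f.
g needed f, now all done → g.
That leaves e as the only ready step → e.
That leaves c as the only ready step → c.
b is the only step now ready → b.

d, a, f, g, e, c, b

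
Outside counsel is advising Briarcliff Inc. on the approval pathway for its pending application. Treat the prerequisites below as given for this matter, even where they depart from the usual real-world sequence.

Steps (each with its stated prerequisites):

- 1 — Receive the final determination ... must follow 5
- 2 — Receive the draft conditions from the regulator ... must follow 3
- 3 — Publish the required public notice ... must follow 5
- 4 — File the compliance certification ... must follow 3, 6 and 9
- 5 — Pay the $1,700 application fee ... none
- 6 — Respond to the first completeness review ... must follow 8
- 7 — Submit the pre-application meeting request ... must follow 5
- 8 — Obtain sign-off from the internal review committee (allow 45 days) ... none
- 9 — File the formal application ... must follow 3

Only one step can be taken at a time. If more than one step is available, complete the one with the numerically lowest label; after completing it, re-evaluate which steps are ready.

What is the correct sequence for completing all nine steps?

5 and 8 have no prerequisites; 5 has the earlier label, so 5 is first.
1, 3 and 7 now also ready, so the ready set is {1, 3, 7, 8}; 1 has the earlier label → 1.
Ready: 3, 7 and 8. 3 has the earlier label → 3.
Ready: 2, 7, 8 and 9. 2 has the earlier label → 2.
7, 8 and 9 are all available; 7 has the earlier label → 7.
Now 8 and 9 have their prerequisites met. 8 has the earlier label, so 8 next.
6 now also ready, so the ready set is {6, 9}; 6 has the earlier label → 6.
Next only 9 has its prerequisites met → 9.
4 needed 3, 6 and 9, now all done → 4.

5, 1, 3, 2, 7, 8, 6, 9, 4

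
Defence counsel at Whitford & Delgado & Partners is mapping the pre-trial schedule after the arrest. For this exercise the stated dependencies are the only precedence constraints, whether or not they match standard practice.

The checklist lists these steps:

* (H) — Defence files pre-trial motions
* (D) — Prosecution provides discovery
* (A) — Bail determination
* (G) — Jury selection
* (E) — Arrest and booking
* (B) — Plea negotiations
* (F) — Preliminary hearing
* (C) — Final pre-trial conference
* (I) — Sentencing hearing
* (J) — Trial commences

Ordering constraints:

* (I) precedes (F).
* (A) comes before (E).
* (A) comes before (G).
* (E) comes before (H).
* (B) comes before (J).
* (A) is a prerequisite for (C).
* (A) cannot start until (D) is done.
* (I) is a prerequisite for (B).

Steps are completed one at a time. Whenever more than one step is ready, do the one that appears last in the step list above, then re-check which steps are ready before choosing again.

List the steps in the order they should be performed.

(I) (F) (B) (J) (D) (A) (C) (E) (G) (H)

Nothing is required for (I) and (D). (I) is listed later → (I) first.
(F) and (B) now also ready, so the ready set is {(F), (B), (D)}; (F) is listed later → (F).
Now (B) and (D) have their prerequisites met. (B) is listed later, so (B) next.
(J) now also ready, so the ready set is {(J), (D)}; (J) is listed later → (J).
(D) is the only step now ready → (D).
(A) is the only step now ready → (A).
Ready: (C), (E) and (G). (C) is listed later → (C).
Ready: (E) and (G). (E) is listed later → (E).
(H) now also ready, so the ready set is {(G), (H)}; (G) is listed later → (G).
Next only (H) has its prerequisites met → (H).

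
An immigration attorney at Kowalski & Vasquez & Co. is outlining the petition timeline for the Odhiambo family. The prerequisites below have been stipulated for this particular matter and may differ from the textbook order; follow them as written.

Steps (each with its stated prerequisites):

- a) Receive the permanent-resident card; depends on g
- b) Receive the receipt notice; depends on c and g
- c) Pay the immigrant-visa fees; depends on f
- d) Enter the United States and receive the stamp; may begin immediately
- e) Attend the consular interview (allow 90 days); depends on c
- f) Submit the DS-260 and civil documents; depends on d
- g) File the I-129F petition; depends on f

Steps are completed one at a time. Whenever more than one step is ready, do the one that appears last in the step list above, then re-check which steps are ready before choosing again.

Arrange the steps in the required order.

d, f, g, c, e, b, a

d is the only step with nothing outstanding, so it goes first.
f needed d, now all done → f.
g and c are both available; g is listed later → g.
c and a are both available; c is listed later → c.
Ready: e, b and a. e is listed later → e.
Ready: b and a. b is listed later → b.
a is the only step now ready → a.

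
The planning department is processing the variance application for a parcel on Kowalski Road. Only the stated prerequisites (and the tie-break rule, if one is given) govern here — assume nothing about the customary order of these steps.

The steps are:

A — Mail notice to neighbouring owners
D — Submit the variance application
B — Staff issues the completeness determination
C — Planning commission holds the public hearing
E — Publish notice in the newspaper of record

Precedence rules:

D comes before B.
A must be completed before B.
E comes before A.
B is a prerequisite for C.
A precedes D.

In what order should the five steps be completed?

E is the only step with nothing outstanding, so it goes first.
A needed E, now all done → A.
D is the only step now ready → D.
That leaves B as the only ready step → B.
That leaves C as the only ready step → C.

E, A, D, B, C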